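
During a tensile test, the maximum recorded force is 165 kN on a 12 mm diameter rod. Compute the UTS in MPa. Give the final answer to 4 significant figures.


A0 = pi*(d/2)^2 = pi*(12/2)^2 = 113.097 mm^2
UTS = F_max / A0 = 165*1000 / 113.097
UTS = 1459 MPa


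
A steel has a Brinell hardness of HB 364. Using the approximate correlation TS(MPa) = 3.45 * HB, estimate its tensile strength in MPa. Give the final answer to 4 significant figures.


TS (MPa) = 3.45 * HB
TS = 3.45 * 364
TS = 1256 MPa


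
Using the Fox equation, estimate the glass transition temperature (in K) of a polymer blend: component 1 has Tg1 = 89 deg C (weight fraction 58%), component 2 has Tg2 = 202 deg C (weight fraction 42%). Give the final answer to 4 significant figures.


1/Tg = w1/Tg1 + w2/Tg2 (in Kelvin)
Tg1 = 362.15 K, Tg2 = 475.15 K
1/Tg = 0.58/362.15 + 0.42/475.15
Tg = 402.3 K


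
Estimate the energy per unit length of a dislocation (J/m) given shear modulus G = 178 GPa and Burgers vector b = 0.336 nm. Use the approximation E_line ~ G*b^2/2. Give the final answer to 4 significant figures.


E = G*b^2/2
b = 0.336 nm = 3.36e-10 m
G = 178 GPa = 1.78e+11 Pa
E = 0.5 * 1.78e+11 * (3.36e-10)^2
E = 1.005e-08 J/m


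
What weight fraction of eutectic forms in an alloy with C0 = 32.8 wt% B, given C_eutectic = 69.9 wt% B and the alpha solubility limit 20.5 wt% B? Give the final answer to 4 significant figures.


f_primary = (C_e - C0) / (C_e - C_alpha_max)
f_primary = (69.9 - 32.8) / (69.9 - 20.5)
f_primary = 0.751012
f_eutectic = 1 - 0.751012 = 0.249


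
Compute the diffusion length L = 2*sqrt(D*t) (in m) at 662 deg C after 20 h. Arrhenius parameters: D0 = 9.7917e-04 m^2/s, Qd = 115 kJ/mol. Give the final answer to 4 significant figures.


Step 1: D = D0 * exp(-Qd/(R*T))
T = 935.15 K
D = 9.7917e-04 * exp(-115e3 / (8.314 * 935.15)) = 3.69042e-10 m^2/s
Step 2: L = 2*sqrt(D*t)
t = 20 h = 72000 s
L = 2*sqrt(3.69042e-10 * 72000) = 0.01031 m


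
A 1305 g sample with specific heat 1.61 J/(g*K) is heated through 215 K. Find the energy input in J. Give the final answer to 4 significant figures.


Q = m * cp * dT
Q = 1305 * 1.61 * 215
Q = 451700 J


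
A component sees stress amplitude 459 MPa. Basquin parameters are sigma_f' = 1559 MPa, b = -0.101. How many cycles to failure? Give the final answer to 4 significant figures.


sigma_a = sigma_f' * (2*Nf)^b
2*Nf = (sigma_a / sigma_f')^(1/b)
2*Nf = (459 / 1559)^(1/-0.101)
2*Nf = 181033
Nf = 90520 cycles


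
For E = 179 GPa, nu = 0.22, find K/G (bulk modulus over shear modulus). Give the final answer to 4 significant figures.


G = E / (2*(1+nu))
G = 179 / (2*(1+0.22)) = 73.3607 GPa
K = E / (3*(1-2*nu))
K = 179 / (3*(1-2*0.22)) = 106.548 GPa
K/G = 106.548 / 73.3607 = 1.452


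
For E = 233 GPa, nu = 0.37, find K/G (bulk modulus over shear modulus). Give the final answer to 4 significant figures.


G = E / (2*(1+nu))
G = 233 / (2*(1+0.37)) = 85.0365 GPa
K = E / (3*(1-2*nu))
K = 233 / (3*(1-2*0.37)) = 298.718 GPa
K/G = 298.718 / 85.0365 = 3.513


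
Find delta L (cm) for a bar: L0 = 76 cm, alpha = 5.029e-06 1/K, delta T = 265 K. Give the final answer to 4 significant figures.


dL = L0 * alpha * dT
dL = 76 * 5.029e-06 * 265
dL = 0.1013 cm


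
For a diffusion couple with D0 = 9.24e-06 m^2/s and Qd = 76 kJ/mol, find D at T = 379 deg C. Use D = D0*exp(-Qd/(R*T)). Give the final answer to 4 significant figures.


D = D0 * exp(-Qd / (R*T))
T = 652.15 K
D = 9.24e-06 * exp(-76e3 / (8.314 * 652.15))
D = 7.554e-12 m^2/s


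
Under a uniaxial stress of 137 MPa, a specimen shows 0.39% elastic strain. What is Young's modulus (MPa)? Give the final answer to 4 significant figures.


E = sigma / epsilon
epsilon = 0.39% = 3.9e-03
E = 137 / 3.9e-03
E = 35130 MPa


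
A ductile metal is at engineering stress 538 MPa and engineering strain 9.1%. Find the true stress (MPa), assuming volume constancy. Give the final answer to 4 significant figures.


sigma_true = sigma_eng * (1 + epsilon_eng)
sigma_true = 538 * (1 + 0.091)
sigma_true = 587 MPa


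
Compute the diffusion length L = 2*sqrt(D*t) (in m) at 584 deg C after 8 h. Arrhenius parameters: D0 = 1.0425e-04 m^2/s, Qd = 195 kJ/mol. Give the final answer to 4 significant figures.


Step 1: D = D0 * exp(-Qd/(R*T))
T = 857.15 K
D = 1.0425e-04 * exp(-195e3 / (8.314 * 857.15)) = 1.36259e-16 m^2/s
Step 2: L = 2*sqrt(D*t)
t = 8 h = 28800 s
L = 2*sqrt(1.36259e-16 * 28800) = 3.962e-06 m


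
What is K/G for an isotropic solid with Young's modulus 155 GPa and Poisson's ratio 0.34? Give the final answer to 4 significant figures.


G = E / (2*(1+nu))
G = 155 / (2*(1+0.34)) = 57.8358 GPa
K = E / (3*(1-2*nu))
K = 155 / (3*(1-2*0.34)) = 161.458 GPa
K/G = 161.458 / 57.8358 = 2.792


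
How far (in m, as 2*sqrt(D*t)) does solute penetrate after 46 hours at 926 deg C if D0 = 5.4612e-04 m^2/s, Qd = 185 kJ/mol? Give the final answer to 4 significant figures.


Step 1: D = D0 * exp(-Qd/(R*T))
T = 1199.15 K
D = 5.4612e-04 * exp(-185e3 / (8.314 * 1199.15)) = 4.76923e-12 m^2/s
Step 2: L = 2*sqrt(D*t)
t = 46 h = 165600 s
L = 2*sqrt(4.76923e-12 * 165600) = 1.777e-03 m


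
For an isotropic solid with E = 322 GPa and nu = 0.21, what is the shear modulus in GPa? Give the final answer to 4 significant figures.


G = E / (2*(1+nu))
G = 322 / (2*(1+0.21))
G = 133.1 GPa


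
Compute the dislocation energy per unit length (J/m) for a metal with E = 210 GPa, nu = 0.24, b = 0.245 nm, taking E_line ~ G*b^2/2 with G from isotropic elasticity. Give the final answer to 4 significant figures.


Step 1: G = E / (2*(1+nu))
G = 210 / (2*(1+0.24)) = 84.6774 GPa = 8.46774e+10 Pa
Step 2: E_line = G*b^2/2
b = 0.245 nm = 2.45e-10 m
E_line = 0.5 * 8.46774e+10 * (2.45e-10)^2 = 2.541e-09 J/m


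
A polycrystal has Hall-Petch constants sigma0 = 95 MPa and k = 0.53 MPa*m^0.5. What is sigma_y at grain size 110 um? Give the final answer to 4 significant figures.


sigma_y = sigma0 + k / sqrt(d)
d = 110 um = 1.1e-04 m
sigma_y = 95 + 0.53 / sqrt(1.1e-04)
sigma_y = 145.5 MPa


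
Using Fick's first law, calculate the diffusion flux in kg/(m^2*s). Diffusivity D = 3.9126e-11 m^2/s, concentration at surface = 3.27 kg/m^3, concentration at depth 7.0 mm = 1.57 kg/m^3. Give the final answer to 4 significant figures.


J = -D * (dC/dx) = D * (C1 - C2) / dx
J = 3.9126e-11 * (3.27 - 1.57) / 7e-03
J = 9.502e-09 kg/(m^2*s)


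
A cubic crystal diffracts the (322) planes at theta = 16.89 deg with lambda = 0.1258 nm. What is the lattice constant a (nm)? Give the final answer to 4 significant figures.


d = lambda / (2*sin(theta))
d = 0.1258 / (2*sin(16.89 deg))
d = 0.216497 nm
a = d * sqrt(h^2+k^2+l^2) = 0.216497 * sqrt(17)
a = 0.8926 nm


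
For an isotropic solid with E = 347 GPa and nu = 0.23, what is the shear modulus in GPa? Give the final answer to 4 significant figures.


G = E / (2*(1+nu))
G = 347 / (2*(1+0.23))
G = 141.1 GPa


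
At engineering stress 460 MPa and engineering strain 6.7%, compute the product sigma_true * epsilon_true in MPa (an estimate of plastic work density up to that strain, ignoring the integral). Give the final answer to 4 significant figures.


sigma_true = sigma_eng * (1 + epsilon_eng)
sigma_true = 460 * (1 + 0.067) = 490.82 MPa
epsilon_true = ln(1 + epsilon_eng)
epsilon_true = ln(1 + 0.067) = 0.064851
sigma_true * epsilon_true = 490.82 * 0.064851 = 31.83 MPa


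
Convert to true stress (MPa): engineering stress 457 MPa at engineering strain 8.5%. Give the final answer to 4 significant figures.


sigma_true = sigma_eng * (1 + epsilon_eng)
sigma_true = 457 * (1 + 0.085)
sigma_true = 495.8 MPa


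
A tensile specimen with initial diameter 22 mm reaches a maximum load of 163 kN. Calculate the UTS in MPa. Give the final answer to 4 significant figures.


A0 = pi*(d/2)^2 = pi*(22/2)^2 = 380.133 mm^2
UTS = F_max / A0 = 163*1000 / 380.133
UTS = 428.8 MPa


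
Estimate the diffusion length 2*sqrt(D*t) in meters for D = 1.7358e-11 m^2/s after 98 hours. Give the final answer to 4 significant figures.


t = 98 hr = 352800 s
Diffusion length = 2*sqrt(D*t)
= 2*sqrt(1.7358e-11 * 352800)
= 4.949e-03 m


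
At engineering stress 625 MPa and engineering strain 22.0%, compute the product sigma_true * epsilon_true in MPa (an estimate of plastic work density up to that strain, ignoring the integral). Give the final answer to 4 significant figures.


sigma_true = sigma_eng * (1 + epsilon_eng)
sigma_true = 625 * (1 + 0.22) = 762.5 MPa
epsilon_true = ln(1 + epsilon_eng)
epsilon_true = ln(1 + 0.22) = 0.198851
sigma_true * epsilon_true = 762.5 * 0.198851 = 151.6 MPa


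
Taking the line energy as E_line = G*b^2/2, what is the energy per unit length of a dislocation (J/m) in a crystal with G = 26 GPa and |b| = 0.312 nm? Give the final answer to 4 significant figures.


E = G*b^2/2
b = 0.312 nm = 3.12e-10 m
G = 26 GPa = 2.6e+10 Pa
E = 0.5 * 2.6e+10 * (3.12e-10)^2
E = 1.265e-09 J/m


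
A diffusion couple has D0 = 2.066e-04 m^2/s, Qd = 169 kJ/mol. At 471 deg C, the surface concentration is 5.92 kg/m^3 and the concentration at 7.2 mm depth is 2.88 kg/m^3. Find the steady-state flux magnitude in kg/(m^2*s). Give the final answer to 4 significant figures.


Step 1: D = D0 * exp(-Qd/(R*T))
T = 471 + 273.15 = 744.15 K
D = 2.066e-04 * exp(-169e3 / (8.314 * 744.15)) = 2.83118e-16 m^2/s
Step 2: J = D * (C1 - C2) / dx
J = 2.83118e-16 * (5.92 - 2.88) / 7.2e-03
J = 1.195e-13 kg/(m^2*s)


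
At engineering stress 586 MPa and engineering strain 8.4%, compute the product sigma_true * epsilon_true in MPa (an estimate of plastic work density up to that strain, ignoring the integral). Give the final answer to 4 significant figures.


sigma_true = sigma_eng * (1 + epsilon_eng)
sigma_true = 586 * (1 + 0.084) = 635.224 MPa
epsilon_true = ln(1 + epsilon_eng)
epsilon_true = ln(1 + 0.084) = 0.0806579
sigma_true * epsilon_true = 635.224 * 0.0806579 = 51.24 MPa


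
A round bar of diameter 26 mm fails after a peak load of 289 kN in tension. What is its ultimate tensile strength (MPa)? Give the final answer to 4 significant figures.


A0 = pi*(d/2)^2 = pi*(26/2)^2 = 530.929 mm^2
UTS = F_max / A0 = 289*1000 / 530.929
UTS = 544.3 MPa


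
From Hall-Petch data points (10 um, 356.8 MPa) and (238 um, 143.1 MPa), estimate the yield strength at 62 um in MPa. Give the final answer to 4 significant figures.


sigma_y = sigma0 + k / sqrt(d)
1/sqrt(d1) = 1/sqrt(1e-05) = 316.228;  1/sqrt(d2) = 64.8204
k = (sigma1 - sigma2) / (1/sqrt(d1) - 1/sqrt(d2)) = (356.8 - 143.1) / (316.228 - 64.8204) = 0.850015 MPa*m^0.5
sigma0 = sigma1 - k/sqrt(d1) = 356.8 - 0.850015*316.228 = 88.0017 MPa
sigma_y(d3) = 88.0017 + 0.850015 / sqrt(6.2e-05) = 196 MPa


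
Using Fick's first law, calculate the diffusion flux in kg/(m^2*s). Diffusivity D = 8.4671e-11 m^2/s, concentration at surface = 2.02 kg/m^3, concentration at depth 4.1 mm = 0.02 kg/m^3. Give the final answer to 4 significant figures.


J = -D * (dC/dx) = D * (C1 - C2) / dx
J = 8.4671e-11 * (2.02 - 0.02) / 4.1e-03
J = 4.13e-08 kg/(m^2*s)


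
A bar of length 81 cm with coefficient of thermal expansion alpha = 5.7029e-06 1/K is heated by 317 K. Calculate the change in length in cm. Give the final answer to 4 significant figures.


dL = L0 * alpha * dT
dL = 81 * 5.7029e-06 * 317
dL = 0.1464 cm


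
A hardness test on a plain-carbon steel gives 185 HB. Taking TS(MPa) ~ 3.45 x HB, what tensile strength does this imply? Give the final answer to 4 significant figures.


TS (MPa) = 3.45 * HB
TS = 3.45 * 185
TS = 638.3 MPa


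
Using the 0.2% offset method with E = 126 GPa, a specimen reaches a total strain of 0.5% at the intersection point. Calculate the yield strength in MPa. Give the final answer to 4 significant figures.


Offset strain = 0.002
Elastic strain at yield = total_strain - offset = 5e-03 - 0.002 = 3e-03
sigma_y = E * elastic_strain = 126000 * 3e-03
sigma_y = 378 MPa


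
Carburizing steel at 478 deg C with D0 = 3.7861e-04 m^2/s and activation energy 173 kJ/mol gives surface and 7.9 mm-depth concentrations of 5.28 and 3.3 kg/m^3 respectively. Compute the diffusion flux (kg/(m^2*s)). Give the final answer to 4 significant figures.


Step 1: D = D0 * exp(-Qd/(R*T))
T = 478 + 273.15 = 751.15 K
D = 3.7861e-04 * exp(-173e3 / (8.314 * 751.15)) = 3.52707e-16 m^2/s
Step 2: J = D * (C1 - C2) / dx
J = 3.52707e-16 * (5.28 - 3.3) / 7.9e-03
J = 8.84e-14 kg/(m^2*s)


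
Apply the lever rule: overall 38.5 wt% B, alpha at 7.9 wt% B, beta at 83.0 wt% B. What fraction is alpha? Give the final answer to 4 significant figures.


f_alpha = (C_beta - C0) / (C_beta - C_alpha)
f_alpha = (83.0 - 38.5) / (83.0 - 7.9)
f_alpha = 0.5925


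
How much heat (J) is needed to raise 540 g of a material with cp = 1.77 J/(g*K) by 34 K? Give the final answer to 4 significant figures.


Q = m * cp * dT
Q = 540 * 1.77 * 34
Q = 32500 J


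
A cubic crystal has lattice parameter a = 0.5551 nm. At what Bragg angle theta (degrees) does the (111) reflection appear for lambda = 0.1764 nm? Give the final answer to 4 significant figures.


d = a / sqrt(h^2+k^2+l^2)
d = 0.5551 / sqrt(3) = 0.320487 nm
lambda = 2*d*sin(theta)  =>  sin(theta) = lambda / (2*d)
sin(theta) = 0.1764 / (2 * 0.320487) = 0.275206
theta = 15.97 deg


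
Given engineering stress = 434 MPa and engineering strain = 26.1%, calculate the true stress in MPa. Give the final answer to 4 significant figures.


sigma_true = sigma_eng * (1 + epsilon_eng)
sigma_true = 434 * (1 + 0.261)
sigma_true = 547.3 MPa


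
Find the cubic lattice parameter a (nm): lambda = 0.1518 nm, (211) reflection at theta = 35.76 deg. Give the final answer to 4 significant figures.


d = lambda / (2*sin(theta))
d = 0.1518 / (2*sin(35.76 deg))
d = 0.129879 nm
a = d * sqrt(h^2+k^2+l^2) = 0.129879 * sqrt(6)
a = 0.3181 nm


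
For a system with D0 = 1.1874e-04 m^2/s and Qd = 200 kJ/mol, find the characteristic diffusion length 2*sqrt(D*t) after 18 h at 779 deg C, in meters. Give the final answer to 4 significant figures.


Step 1: D = D0 * exp(-Qd/(R*T))
T = 1052.15 K
D = 1.1874e-04 * exp(-200e3 / (8.314 * 1052.15)) = 1.39674e-14 m^2/s
Step 2: L = 2*sqrt(D*t)
t = 18 h = 64800 s
L = 2*sqrt(1.39674e-14 * 64800) = 6.017e-05 m


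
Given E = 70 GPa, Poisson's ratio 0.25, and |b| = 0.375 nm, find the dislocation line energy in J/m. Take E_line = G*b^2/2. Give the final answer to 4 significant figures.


Step 1: G = E / (2*(1+nu))
G = 70 / (2*(1+0.25)) = 28 GPa = 2.8e+10 Pa
Step 2: E_line = G*b^2/2
b = 0.375 nm = 3.75e-10 m
E_line = 0.5 * 2.8e+10 * (3.75e-10)^2 = 1.969e-09 J/m


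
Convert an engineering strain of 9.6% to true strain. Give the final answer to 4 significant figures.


epsilon_true = ln(1 + epsilon_eng)
epsilon_true = ln(1 + 0.096)
epsilon_true = 0.09167


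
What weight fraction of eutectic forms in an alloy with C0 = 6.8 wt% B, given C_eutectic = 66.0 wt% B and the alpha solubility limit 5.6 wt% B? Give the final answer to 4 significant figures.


f_primary = (C_e - C0) / (C_e - C_alpha_max)
f_primary = (66.0 - 6.8) / (66.0 - 5.6)
f_primary = 0.980132
f_eutectic = 1 - 0.980132 = 0.01987


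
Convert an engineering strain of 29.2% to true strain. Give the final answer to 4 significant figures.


epsilon_true = ln(1 + epsilon_eng)
epsilon_true = ln(1 + 0.292)
epsilon_true = 0.2562


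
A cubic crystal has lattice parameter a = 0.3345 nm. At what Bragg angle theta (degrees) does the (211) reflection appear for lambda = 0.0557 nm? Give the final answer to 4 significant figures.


d = a / sqrt(h^2+k^2+l^2)
d = 0.3345 / sqrt(6) = 0.136559 nm
lambda = 2*d*sin(theta)  =>  sin(theta) = lambda / (2*d)
sin(theta) = 0.0557 / (2 * 0.136559) = 0.203941
theta = 11.77 deg


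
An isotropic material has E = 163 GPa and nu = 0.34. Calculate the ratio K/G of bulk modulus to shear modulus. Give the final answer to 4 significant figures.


G = E / (2*(1+nu))
G = 163 / (2*(1+0.34)) = 60.8209 GPa
K = E / (3*(1-2*nu))
K = 163 / (3*(1-2*0.34)) = 169.792 GPa
K/G = 169.792 / 60.8209 = 2.792


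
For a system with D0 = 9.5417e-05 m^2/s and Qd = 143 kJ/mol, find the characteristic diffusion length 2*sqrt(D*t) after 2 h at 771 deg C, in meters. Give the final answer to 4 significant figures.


Step 1: D = D0 * exp(-Qd/(R*T))
T = 1044.15 K
D = 9.5417e-05 * exp(-143e3 / (8.314 * 1044.15)) = 6.69346e-12 m^2/s
Step 2: L = 2*sqrt(D*t)
t = 2 h = 7200 s
L = 2*sqrt(6.69346e-12 * 7200) = 4.391e-04 m


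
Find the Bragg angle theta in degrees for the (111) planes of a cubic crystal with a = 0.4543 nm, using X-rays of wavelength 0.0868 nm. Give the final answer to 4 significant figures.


d = a / sqrt(h^2+k^2+l^2)
d = 0.4543 / sqrt(3) = 0.26229 nm
lambda = 2*d*sin(theta)  =>  sin(theta) = lambda / (2*d)
sin(theta) = 0.0868 / (2 * 0.26229) = 0.165466
theta = 9.524 deg


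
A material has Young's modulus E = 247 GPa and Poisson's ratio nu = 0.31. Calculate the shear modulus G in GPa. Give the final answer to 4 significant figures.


G = E / (2*(1+nu))
G = 247 / (2*(1+0.31))
G = 94.27 GPa


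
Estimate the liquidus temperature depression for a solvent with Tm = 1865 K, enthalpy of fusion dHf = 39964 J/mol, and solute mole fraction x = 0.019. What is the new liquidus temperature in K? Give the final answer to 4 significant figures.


dT = R*Tm^2*x / dHf
dT = 8.314 * 1865^2 * 0.019 / 39964
dT = 13.7484 K
T_new = 1865 - 13.7484 = 1851 K


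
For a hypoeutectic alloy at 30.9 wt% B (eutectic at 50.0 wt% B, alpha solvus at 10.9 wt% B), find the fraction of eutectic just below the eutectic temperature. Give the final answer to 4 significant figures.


f_primary = (C_e - C0) / (C_e - C_alpha_max)
f_primary = (50.0 - 30.9) / (50.0 - 10.9)
f_primary = 0.488491
f_eutectic = 1 - 0.488491 = 0.5115


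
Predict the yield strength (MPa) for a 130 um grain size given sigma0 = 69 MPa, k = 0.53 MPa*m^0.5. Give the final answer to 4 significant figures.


sigma_y = sigma0 + k / sqrt(d)
d = 130 um = 1.3e-04 m
sigma_y = 69 + 0.53 / sqrt(1.3e-04)
sigma_y = 115.5 MPa


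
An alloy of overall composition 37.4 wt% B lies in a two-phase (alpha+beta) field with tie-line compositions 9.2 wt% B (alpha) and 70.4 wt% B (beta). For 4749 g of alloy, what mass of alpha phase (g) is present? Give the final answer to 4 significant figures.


f_alpha = (C_beta - C0) / (C_beta - C_alpha)
f_alpha = (70.4 - 37.4) / (70.4 - 9.2) = 0.539216
m_alpha = f_alpha * m_total = 0.539216 * 4749 = 2561 g


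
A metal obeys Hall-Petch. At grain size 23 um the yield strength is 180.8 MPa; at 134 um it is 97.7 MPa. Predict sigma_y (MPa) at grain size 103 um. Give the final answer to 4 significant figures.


sigma_y = sigma0 + k / sqrt(d)
1/sqrt(d1) = 1/sqrt(2.3e-05) = 208.514;  1/sqrt(d2) = 86.3868
k = (sigma1 - sigma2) / (1/sqrt(d1) - 1/sqrt(d2)) = (180.8 - 97.7) / (208.514 - 86.3868) = 0.680436 MPa*m^0.5
sigma0 = sigma1 - k/sqrt(d1) = 180.8 - 0.680436*208.514 = 38.9193 MPa
sigma_y(d3) = 38.9193 + 0.680436 / sqrt(1.03e-04) = 106 MPa


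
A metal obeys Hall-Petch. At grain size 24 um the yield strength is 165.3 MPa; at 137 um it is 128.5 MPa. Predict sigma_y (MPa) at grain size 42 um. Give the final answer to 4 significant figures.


sigma_y = sigma0 + k / sqrt(d)
1/sqrt(d1) = 1/sqrt(2.4e-05) = 204.124;  1/sqrt(d2) = 85.4358
k = (sigma1 - sigma2) / (1/sqrt(d1) - 1/sqrt(d2)) = (165.3 - 128.5) / (204.124 - 85.4358) = 0.310056 MPa*m^0.5
sigma0 = sigma1 - k/sqrt(d1) = 165.3 - 0.310056*204.124 = 102.01 MPa
sigma_y(d3) = 102.01 + 0.310056 / sqrt(4.2e-05) = 149.9 MPa


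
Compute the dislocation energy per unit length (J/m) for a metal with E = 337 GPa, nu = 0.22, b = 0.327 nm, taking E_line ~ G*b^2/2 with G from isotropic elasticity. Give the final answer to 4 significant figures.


Step 1: G = E / (2*(1+nu))
G = 337 / (2*(1+0.22)) = 138.115 GPa = 1.38115e+11 Pa
Step 2: E_line = G*b^2/2
b = 0.327 nm = 3.27e-10 m
E_line = 0.5 * 1.38115e+11 * (3.27e-10)^2 = 7.384e-09 J/m


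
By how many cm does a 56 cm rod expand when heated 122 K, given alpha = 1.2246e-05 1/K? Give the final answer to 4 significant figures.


dL = L0 * alpha * dT
dL = 56 * 1.2246e-05 * 122
dL = 0.08366 cm


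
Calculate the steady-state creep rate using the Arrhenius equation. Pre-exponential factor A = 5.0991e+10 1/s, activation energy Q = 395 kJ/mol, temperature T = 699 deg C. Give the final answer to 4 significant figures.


rate = A * exp(-Q / (R*T))
T = 699 + 273.15 = 972.15 K
rate = 5.0991e+10 * exp(-395e3 / (8.314 * 972.15))
rate = 3.041e-11 1/s


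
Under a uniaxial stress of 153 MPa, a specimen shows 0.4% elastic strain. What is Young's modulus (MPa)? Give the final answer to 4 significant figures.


E = sigma / epsilon
epsilon = 0.4% = 4e-03
E = 153 / 4e-03
E = 38250 MPa


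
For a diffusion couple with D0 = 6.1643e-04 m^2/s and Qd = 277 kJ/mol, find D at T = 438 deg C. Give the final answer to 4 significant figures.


D = D0 * exp(-Qd / (R*T))
T = 711.15 K
D = 6.1643e-04 * exp(-277e3 / (8.314 * 711.15))
D = 2.775e-24 m^2/s


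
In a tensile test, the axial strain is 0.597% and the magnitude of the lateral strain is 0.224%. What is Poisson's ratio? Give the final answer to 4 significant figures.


nu = -epsilon_lat / epsilon_axial
Lateral strain is contraction (negative), so using magnitudes:
nu = 0.224 / 0.597
nu = 0.3752


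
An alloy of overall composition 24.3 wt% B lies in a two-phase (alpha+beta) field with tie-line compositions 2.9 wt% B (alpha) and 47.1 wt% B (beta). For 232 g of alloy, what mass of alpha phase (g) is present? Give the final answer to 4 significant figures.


f_alpha = (C_beta - C0) / (C_beta - C_alpha)
f_alpha = (47.1 - 24.3) / (47.1 - 2.9) = 0.515837
m_alpha = f_alpha * m_total = 0.515837 * 232 = 119.7 g


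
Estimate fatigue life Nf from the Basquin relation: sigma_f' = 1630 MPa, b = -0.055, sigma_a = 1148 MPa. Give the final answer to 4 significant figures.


sigma_a = sigma_f' * (2*Nf)^b
2*Nf = (sigma_a / sigma_f')^(1/b)
2*Nf = (1148 / 1630)^(1/-0.055)
2*Nf = 586.278
Nf = 293.1 cycles


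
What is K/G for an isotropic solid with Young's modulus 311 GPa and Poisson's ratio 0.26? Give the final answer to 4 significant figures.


G = E / (2*(1+nu))
G = 311 / (2*(1+0.26)) = 123.413 GPa
K = E / (3*(1-2*nu))
K = 311 / (3*(1-2*0.26)) = 215.972 GPa
K/G = 215.972 / 123.413 = 1.75


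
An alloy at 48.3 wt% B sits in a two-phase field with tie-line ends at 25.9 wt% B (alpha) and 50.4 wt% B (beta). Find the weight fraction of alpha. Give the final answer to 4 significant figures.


f_alpha = (C_beta - C0) / (C_beta - C_alpha)
f_alpha = (50.4 - 48.3) / (50.4 - 25.9)
f_alpha = 0.08571


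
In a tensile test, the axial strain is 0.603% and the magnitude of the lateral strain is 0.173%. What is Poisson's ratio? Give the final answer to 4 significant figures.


nu = -epsilon_lat / epsilon_axial
Lateral strain is contraction (negative), so using magnitudes:
nu = 0.173 / 0.603
nu = 0.2869


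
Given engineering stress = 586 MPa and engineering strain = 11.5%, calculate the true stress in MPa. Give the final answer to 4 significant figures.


sigma_true = sigma_eng * (1 + epsilon_eng)
sigma_true = 586 * (1 + 0.115)
sigma_true = 653.4 MPa


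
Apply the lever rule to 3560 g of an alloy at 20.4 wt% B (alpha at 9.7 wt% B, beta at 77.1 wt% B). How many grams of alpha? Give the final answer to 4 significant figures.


f_alpha = (C_beta - C0) / (C_beta - C_alpha)
f_alpha = (77.1 - 20.4) / (77.1 - 9.7) = 0.841246
m_alpha = f_alpha * m_total = 0.841246 * 3560 = 2995 g


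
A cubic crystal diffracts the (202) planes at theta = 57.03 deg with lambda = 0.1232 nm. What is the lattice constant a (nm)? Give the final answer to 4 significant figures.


d = lambda / (2*sin(theta))
d = 0.1232 / (2*sin(57.03 deg))
d = 0.0734246 nm
a = d * sqrt(h^2+k^2+l^2) = 0.0734246 * sqrt(8)
a = 0.2077 nm


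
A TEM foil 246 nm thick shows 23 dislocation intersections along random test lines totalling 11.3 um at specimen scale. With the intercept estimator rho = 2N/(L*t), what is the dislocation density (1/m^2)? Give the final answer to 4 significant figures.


rho = 2N / (L * t)
L = 11.3 um = 1.13e-05 m, t = 246 nm = 2.46e-07 m
rho = 2 * 23 / (1.13e-05 * 2.46e-07)
rho = 1.655e+13 1/m^2


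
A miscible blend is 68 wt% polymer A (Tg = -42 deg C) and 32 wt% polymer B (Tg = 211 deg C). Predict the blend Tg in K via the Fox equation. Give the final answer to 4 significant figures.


1/Tg = w1/Tg1 + w2/Tg2 (in Kelvin)
Tg1 = 231.15 K, Tg2 = 484.15 K
1/Tg = 0.68/231.15 + 0.32/484.15
Tg = 277.6 K


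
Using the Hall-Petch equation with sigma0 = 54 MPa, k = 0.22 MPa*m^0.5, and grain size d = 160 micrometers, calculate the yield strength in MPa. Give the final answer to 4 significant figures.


sigma_y = sigma0 + k / sqrt(d)
d = 160 um = 1.6e-04 m
sigma_y = 54 + 0.22 / sqrt(1.6e-04)
sigma_y = 71.39 MPa


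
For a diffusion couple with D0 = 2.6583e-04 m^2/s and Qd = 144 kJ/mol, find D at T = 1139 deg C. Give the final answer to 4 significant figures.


D = D0 * exp(-Qd / (R*T))
T = 1412.15 K
D = 2.6583e-04 * exp(-144e3 / (8.314 * 1412.15))
D = 1.253e-09 m^2/s


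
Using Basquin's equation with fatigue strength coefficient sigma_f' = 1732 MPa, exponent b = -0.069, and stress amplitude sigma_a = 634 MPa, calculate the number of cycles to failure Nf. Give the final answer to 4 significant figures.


sigma_a = sigma_f' * (2*Nf)^b
2*Nf = (sigma_a / sigma_f')^(1/b)
2*Nf = (634 / 1732)^(1/-0.069)
2*Nf = 2.11586e+06
Nf = 1.058e+06 cycles


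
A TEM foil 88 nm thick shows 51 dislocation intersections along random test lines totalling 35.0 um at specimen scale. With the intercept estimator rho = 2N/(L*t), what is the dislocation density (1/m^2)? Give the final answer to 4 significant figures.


rho = 2N / (L * t)
L = 35.0 um = 3.5e-05 m, t = 88 nm = 8.8e-08 m
rho = 2 * 51 / (3.5e-05 * 8.8e-08)
rho = 3.312e+13 1/m^2


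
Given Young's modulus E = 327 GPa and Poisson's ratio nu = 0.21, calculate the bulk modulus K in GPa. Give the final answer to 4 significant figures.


K = E / (3*(1-2*nu))
K = 327 / (3*(1-2*0.21))
K = 187.9 GPa


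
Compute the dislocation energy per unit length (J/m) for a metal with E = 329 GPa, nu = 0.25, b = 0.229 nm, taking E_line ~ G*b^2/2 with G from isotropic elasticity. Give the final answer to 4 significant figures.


Step 1: G = E / (2*(1+nu))
G = 329 / (2*(1+0.25)) = 131.6 GPa = 1.316e+11 Pa
Step 2: E_line = G*b^2/2
b = 0.229 nm = 2.29e-10 m
E_line = 0.5 * 1.316e+11 * (2.29e-10)^2 = 3.451e-09 J/m


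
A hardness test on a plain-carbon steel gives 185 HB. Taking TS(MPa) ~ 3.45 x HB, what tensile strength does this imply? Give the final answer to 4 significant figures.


TS (MPa) = 3.45 * HB
TS = 3.45 * 185
TS = 638.3 MPa


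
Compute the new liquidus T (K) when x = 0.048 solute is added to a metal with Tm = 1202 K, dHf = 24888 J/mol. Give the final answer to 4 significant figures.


dT = R*Tm^2*x / dHf
dT = 8.314 * 1202^2 * 0.048 / 24888
dT = 23.167 K
T_new = 1202 - 23.167 = 1179 K


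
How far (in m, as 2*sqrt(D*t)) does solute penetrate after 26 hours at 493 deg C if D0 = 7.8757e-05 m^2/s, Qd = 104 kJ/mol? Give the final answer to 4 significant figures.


Step 1: D = D0 * exp(-Qd/(R*T))
T = 766.15 K
D = 7.8757e-05 * exp(-104e3 / (8.314 * 766.15)) = 6.39017e-12 m^2/s
Step 2: L = 2*sqrt(D*t)
t = 26 h = 93600 s
L = 2*sqrt(6.39017e-12 * 93600) = 1.547e-03 m


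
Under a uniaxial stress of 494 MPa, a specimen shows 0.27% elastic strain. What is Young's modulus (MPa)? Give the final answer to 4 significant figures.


E = sigma / epsilon
epsilon = 0.27% = 2.7e-03
E = 494 / 2.7e-03
E = 183000 MPa


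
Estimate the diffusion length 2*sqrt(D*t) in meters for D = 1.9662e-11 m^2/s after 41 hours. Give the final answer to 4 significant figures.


t = 41 hr = 147600 s
Diffusion length = 2*sqrt(D*t)
= 2*sqrt(1.9662e-11 * 147600)
= 3.407e-03 m


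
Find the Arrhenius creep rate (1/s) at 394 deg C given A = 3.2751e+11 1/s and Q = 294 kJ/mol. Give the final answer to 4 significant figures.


rate = A * exp(-Q / (R*T))
T = 394 + 273.15 = 667.15 K
rate = 3.2751e+11 * exp(-294e3 / (8.314 * 667.15))
rate = 3.13e-12 1/s


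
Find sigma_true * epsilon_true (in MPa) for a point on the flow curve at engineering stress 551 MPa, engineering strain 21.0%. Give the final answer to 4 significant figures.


sigma_true = sigma_eng * (1 + epsilon_eng)
sigma_true = 551 * (1 + 0.21) = 666.71 MPa
epsilon_true = ln(1 + epsilon_eng)
epsilon_true = ln(1 + 0.21) = 0.19062
sigma_true * epsilon_true = 666.71 * 0.19062 = 127.1 MPa


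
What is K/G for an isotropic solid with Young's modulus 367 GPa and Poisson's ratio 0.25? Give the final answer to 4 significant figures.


G = E / (2*(1+nu))
G = 367 / (2*(1+0.25)) = 146.8 GPa
K = E / (3*(1-2*nu))
K = 367 / (3*(1-2*0.25)) = 244.667 GPa
K/G = 244.667 / 146.8 = 1.667


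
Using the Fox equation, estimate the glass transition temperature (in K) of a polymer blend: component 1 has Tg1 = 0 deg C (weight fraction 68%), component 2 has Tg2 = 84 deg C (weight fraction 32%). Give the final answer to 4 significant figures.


1/Tg = w1/Tg1 + w2/Tg2 (in Kelvin)
Tg1 = 273.15 K, Tg2 = 357.15 K
1/Tg = 0.68/273.15 + 0.32/357.15
Tg = 295.4 K


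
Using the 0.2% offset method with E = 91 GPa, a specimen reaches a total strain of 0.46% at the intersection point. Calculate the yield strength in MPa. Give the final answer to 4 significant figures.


Offset strain = 0.002
Elastic strain at yield = total_strain - offset = 4.6e-03 - 0.002 = 2.6e-03
sigma_y = E * elastic_strain = 91000 * 2.6e-03
sigma_y = 236.6 MPa


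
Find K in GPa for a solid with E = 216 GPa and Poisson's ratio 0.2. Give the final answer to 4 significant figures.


K = E / (3*(1-2*nu))
K = 216 / (3*(1-2*0.2))
K = 120 GPa


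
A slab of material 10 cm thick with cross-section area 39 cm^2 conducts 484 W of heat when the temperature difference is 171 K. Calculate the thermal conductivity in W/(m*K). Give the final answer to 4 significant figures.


k = Q*L / (A*dT)
L = 0.1 m, A = 3.9e-03 m^2
k = 484 * 0.1 / (3.9e-03 * 171)
k = 72.57 W/(m*K)


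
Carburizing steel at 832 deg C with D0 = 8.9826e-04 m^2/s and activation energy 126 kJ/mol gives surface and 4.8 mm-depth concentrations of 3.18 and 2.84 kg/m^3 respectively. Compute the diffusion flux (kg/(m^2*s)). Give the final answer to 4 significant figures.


Step 1: D = D0 * exp(-Qd/(R*T))
T = 832 + 273.15 = 1105.15 K
D = 8.9826e-04 * exp(-126e3 / (8.314 * 1105.15)) = 9.95012e-10 m^2/s
Step 2: J = D * (C1 - C2) / dx
J = 9.95012e-10 * (3.18 - 2.84) / 4.8e-03
J = 7.048e-08 kg/(m^2*s)


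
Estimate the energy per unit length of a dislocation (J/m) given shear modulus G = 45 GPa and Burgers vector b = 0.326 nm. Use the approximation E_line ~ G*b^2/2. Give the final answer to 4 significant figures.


E = G*b^2/2
b = 0.326 nm = 3.26e-10 m
G = 45 GPa = 4.5e+10 Pa
E = 0.5 * 4.5e+10 * (3.26e-10)^2
E = 2.391e-09 J/m


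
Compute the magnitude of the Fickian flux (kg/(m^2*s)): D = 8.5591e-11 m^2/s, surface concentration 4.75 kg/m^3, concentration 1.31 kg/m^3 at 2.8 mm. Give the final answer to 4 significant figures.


J = -D * (dC/dx) = D * (C1 - C2) / dx
J = 8.5591e-11 * (4.75 - 1.31) / 2.8e-03
J = 1.052e-07 kg/(m^2*s)


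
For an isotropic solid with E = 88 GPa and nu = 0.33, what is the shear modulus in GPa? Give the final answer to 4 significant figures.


G = E / (2*(1+nu))
G = 88 / (2*(1+0.33))
G = 33.08 GPa


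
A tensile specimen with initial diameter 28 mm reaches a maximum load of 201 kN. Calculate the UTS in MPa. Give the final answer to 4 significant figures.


A0 = pi*(d/2)^2 = pi*(28/2)^2 = 615.752 mm^2
UTS = F_max / A0 = 201*1000 / 615.752
UTS = 326.4 MPa


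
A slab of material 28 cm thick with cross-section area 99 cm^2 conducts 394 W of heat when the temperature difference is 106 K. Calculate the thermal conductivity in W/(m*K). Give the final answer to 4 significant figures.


k = Q*L / (A*dT)
L = 0.28 m, A = 9.9e-03 m^2
k = 394 * 0.28 / (9.9e-03 * 106)
k = 105.1 W/(m*K)


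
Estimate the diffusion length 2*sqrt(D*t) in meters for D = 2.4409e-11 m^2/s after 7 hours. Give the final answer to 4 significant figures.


t = 7 hr = 25200 s
Diffusion length = 2*sqrt(D*t)
= 2*sqrt(2.4409e-11 * 25200)
= 1.569e-03 m


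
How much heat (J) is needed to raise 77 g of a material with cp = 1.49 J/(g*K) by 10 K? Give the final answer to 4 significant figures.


Q = m * cp * dT
Q = 77 * 1.49 * 10
Q = 1147 J


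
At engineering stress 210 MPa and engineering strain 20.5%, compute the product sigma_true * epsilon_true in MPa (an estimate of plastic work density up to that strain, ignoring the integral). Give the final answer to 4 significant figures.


sigma_true = sigma_eng * (1 + epsilon_eng)
sigma_true = 210 * (1 + 0.205) = 253.05 MPa
epsilon_true = ln(1 + epsilon_eng)
epsilon_true = ln(1 + 0.205) = 0.18648
sigma_true * epsilon_true = 253.05 * 0.18648 = 47.19 MPa


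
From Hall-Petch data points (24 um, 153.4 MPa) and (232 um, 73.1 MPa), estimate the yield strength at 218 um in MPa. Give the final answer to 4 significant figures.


sigma_y = sigma0 + k / sqrt(d)
1/sqrt(d1) = 1/sqrt(2.4e-05) = 204.124;  1/sqrt(d2) = 65.6532
k = (sigma1 - sigma2) / (1/sqrt(d1) - 1/sqrt(d2)) = (153.4 - 73.1) / (204.124 - 65.6532) = 0.579905 MPa*m^0.5
sigma0 = sigma1 - k/sqrt(d1) = 153.4 - 0.579905*204.124 = 35.0274 MPa
sigma_y(d3) = 35.0274 + 0.579905 / sqrt(2.18e-04) = 74.3 MPa


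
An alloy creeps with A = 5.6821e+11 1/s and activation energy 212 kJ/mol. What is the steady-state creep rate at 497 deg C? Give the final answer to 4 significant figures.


rate = A * exp(-Q / (R*T))
T = 497 + 273.15 = 770.15 K
rate = 5.6821e+11 * exp(-212e3 / (8.314 * 770.15))
rate = 2.373e-03 1/s


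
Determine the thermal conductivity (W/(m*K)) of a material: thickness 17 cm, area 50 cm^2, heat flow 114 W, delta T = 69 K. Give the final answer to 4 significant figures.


k = Q*L / (A*dT)
L = 0.17 m, A = 5e-03 m^2
k = 114 * 0.17 / (5e-03 * 69)
k = 56.17 W/(m*K)


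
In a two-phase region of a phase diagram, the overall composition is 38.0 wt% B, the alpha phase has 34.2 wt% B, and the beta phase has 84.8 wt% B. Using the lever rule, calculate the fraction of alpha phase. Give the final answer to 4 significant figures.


f_alpha = (C_beta - C0) / (C_beta - C_alpha)
f_alpha = (84.8 - 38.0) / (84.8 - 34.2)
f_alpha = 0.9249


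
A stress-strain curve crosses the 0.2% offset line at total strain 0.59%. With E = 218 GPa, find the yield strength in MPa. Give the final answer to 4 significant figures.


Offset strain = 0.002
Elastic strain at yield = total_strain - offset = 5.9e-03 - 0.002 = 3.9e-03
sigma_y = E * elastic_strain = 218000 * 3.9e-03
sigma_y = 850.2 MPa


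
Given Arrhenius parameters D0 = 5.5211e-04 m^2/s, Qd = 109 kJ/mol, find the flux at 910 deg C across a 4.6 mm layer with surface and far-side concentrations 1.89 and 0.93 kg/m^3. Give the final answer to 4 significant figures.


Step 1: D = D0 * exp(-Qd/(R*T))
T = 910 + 273.15 = 1183.15 K
D = 5.5211e-04 * exp(-109e3 / (8.314 * 1183.15)) = 8.50421e-09 m^2/s
Step 2: J = D * (C1 - C2) / dx
J = 8.50421e-09 * (1.89 - 0.93) / 4.6e-03
J = 1.775e-06 kg/(m^2*s)


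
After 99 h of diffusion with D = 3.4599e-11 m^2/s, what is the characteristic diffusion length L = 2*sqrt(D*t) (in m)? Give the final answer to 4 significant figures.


t = 99 hr = 356400 s
Diffusion length = 2*sqrt(D*t)
= 2*sqrt(3.4599e-11 * 356400)
= 7.023e-03 m


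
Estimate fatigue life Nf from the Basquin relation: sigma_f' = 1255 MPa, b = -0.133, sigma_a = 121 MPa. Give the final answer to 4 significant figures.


sigma_a = sigma_f' * (2*Nf)^b
2*Nf = (sigma_a / sigma_f')^(1/b)
2*Nf = (121 / 1255)^(1/-0.133)
2*Nf = 4.34543e+07
Nf = 2.173e+07 cycles


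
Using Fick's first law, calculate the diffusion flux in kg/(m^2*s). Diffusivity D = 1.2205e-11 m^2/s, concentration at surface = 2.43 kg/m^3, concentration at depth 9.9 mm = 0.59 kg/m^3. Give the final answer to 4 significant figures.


J = -D * (dC/dx) = D * (C1 - C2) / dx
J = 1.2205e-11 * (2.43 - 0.59) / 9.9e-03
J = 2.268e-09 kg/(m^2*s)


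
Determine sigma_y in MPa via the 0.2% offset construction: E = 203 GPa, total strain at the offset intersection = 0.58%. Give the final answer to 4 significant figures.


Offset strain = 0.002
Elastic strain at yield = total_strain - offset = 5.8e-03 - 0.002 = 3.8e-03
sigma_y = E * elastic_strain = 203000 * 3.8e-03
sigma_y = 771.4 MPa


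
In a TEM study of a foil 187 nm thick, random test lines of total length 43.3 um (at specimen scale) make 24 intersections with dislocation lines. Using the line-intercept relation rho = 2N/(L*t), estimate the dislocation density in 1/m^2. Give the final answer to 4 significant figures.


rho = 2N / (L * t)
L = 43.3 um = 4.33e-05 m, t = 187 nm = 1.87e-07 m
rho = 2 * 24 / (4.33e-05 * 1.87e-07)
rho = 5.928e+12 1/m^2


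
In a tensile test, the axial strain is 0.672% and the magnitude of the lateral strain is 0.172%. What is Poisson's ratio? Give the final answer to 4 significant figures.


nu = -epsilon_lat / epsilon_axial
Lateral strain is contraction (negative), so using magnitudes:
nu = 0.172 / 0.672
nu = 0.256


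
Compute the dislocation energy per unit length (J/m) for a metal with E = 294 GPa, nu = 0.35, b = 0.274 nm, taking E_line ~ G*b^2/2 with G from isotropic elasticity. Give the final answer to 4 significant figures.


Step 1: G = E / (2*(1+nu))
G = 294 / (2*(1+0.35)) = 108.889 GPa = 1.08889e+11 Pa
Step 2: E_line = G*b^2/2
b = 0.274 nm = 2.74e-10 m
E_line = 0.5 * 1.08889e+11 * (2.74e-10)^2 = 4.087e-09 J/m


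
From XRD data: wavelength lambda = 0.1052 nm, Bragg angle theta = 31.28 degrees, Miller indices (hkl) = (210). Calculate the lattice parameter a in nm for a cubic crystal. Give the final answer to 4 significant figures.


d = lambda / (2*sin(theta))
d = 0.1052 / (2*sin(31.28 deg))
d = 0.101306 nm
a = d * sqrt(h^2+k^2+l^2) = 0.101306 * sqrt(5)
a = 0.2265 nm


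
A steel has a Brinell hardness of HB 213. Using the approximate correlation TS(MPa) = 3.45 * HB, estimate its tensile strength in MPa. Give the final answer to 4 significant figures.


TS (MPa) = 3.45 * HB
TS = 3.45 * 213
TS = 734.9 MPa


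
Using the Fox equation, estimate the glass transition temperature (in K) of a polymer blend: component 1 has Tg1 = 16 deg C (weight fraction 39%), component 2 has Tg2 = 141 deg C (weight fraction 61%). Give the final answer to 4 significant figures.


1/Tg = w1/Tg1 + w2/Tg2 (in Kelvin)
Tg1 = 289.15 K, Tg2 = 414.15 K
1/Tg = 0.39/289.15 + 0.61/414.15
Tg = 354.4 K


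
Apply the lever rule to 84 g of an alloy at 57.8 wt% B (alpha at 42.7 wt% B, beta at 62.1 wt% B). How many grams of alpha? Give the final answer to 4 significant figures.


f_alpha = (C_beta - C0) / (C_beta - C_alpha)
f_alpha = (62.1 - 57.8) / (62.1 - 42.7) = 0.221649
m_alpha = f_alpha * m_total = 0.221649 * 84 = 18.62 g


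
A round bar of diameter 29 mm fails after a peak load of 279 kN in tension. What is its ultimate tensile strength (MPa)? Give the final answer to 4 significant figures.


A0 = pi*(d/2)^2 = pi*(29/2)^2 = 660.52 mm^2
UTS = F_max / A0 = 279*1000 / 660.52
UTS = 422.4 MPa


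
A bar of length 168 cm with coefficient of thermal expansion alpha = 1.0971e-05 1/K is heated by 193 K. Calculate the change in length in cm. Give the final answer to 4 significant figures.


dL = L0 * alpha * dT
dL = 168 * 1.0971e-05 * 193
dL = 0.3557 cm


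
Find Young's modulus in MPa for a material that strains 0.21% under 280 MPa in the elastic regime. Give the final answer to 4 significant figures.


E = sigma / epsilon
epsilon = 0.21% = 2.1e-03
E = 280 / 2.1e-03
E = 133300 MPa


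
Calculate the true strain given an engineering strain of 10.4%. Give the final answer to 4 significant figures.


epsilon_true = ln(1 + epsilon_eng)
epsilon_true = ln(1 + 0.104)
epsilon_true = 0.09894
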